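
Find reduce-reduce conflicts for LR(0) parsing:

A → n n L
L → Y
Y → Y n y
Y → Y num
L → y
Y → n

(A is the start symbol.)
No reduce-reduce conflicts

A reduce-reduce conflict occurs when an LR(0) state has two complete items [A → α .] and [B → β .] — both call for a reduction, and with no lookahead the parser cannot choose between them.

Augment with A' → A and build the canonical LR(0) collection (I0 = CLOSURE({[A' → . A]}), then GOTO on every symbol after a dot until no new states appear). It has 11 states:
  I0: { [A → . n n L], [A' → . A] }  — shift
  I1: { [A' → A .] }  — accept
  I2: { [A → n . n L] }  — shift
  I3: { [A → n n . L], [L → . Y], [L → . y], [Y → . Y n y], [Y → . Y num], [Y → . n] }  — shift
  I4: { [A → n n L .] }  — reduce
  I5: { [L → Y .], [Y → Y . n y], [Y → Y . num] }  — shift, reduce
  I6: { [Y → n .] }  — reduce
  I7: { [L → y .] }  — reduce
  I8: { [Y → Y n . y] }  — shift
  I9: { [Y → Y num .] }  — reduce
  I10: { [Y → Y n y .] }  — reduce

No state contains more than one complete item.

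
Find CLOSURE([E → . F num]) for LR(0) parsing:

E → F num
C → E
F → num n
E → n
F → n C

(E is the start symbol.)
To compute CLOSURE, for each item [A → α.Bβ] where B is a non-terminal, add [B → .γ] for all productions B → γ; repeat for the newly added items until nothing changes.

Start with: [E → . F num]
  [E → . F num] has the dot before F: add [F → . num n], [F → . n C]
No further items can be added.

CLOSURE = { [E → . F num], [F → . n C], [F → . num n] }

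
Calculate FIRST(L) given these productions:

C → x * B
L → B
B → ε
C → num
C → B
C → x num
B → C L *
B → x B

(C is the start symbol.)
{ '*', 'num', 'x', ε }

To compute FIRST(L), examine every production with L on the left-hand side, reading each right-hand side left to right until a non-nullable symbol is reached.

FIRST sets of the other non-terminals involved (by the same procedure, iterated to a fixed point):
  FIRST(B) = { '*', 'num', 'x', ε }

From L → B:
  - B is a non-terminal: add FIRST(B) \ {ε} = { '*', 'num', 'x' }
    B is nullable and nothing follows, so the whole right-hand side can vanish: ε ∈ FIRST(L)

Collecting: FIRST(L) = { '*', 'num', 'x', ε }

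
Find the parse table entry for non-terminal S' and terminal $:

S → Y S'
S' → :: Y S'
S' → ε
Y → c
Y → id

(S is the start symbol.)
To find M[S', $], we find productions for S' where $ is in the predict set (PREDICT(N → α) = (FIRST(α) \ {ε}) ∪ (FOLLOW(N) if α ⇒* ε)).

Relevant sets:
  FOLLOW(S') = { $ }

S' → :: Y S': PREDICT = { '::' }
S' → ε: PREDICT = { $ }
  $ is in predict set, so this production goes in M[S', $]

M[S', $] = S' → ε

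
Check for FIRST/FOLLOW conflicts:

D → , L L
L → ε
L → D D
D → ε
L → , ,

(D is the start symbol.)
A FIRST/FOLLOW conflict occurs when a non-terminal N has a nullable alternative N → β (β ⇒* ε) and another alternative N → α with FIRST(α) ∩ FOLLOW(N) ≠ ∅: on such a lookahead the parser cannot decide between expanding α and letting N vanish via β.

Nullable non-terminals: D, L.
FIRST sets used below: FIRST(D) = { ',', ε }

D: nullable alternative(s) D → ε; FOLLOW(D) = { $, ',' }
  D → , L L: FIRST \ {ε} = { ',' } — overlaps FOLLOW(D) on { ',' }: CONFLICT
  D → ε: FIRST \ {ε} = { } — this is the only nullable alternative, skip

L: nullable alternative(s) L → ε, L → D D; FOLLOW(L) = { $, ',' }
  L → ε: FIRST \ {ε} = { } — disjoint from FOLLOW(L)
  L → D D: FIRST \ {ε} = { ',' } — overlaps FOLLOW(L) on { ',' }: CONFLICT
  L → , ,: FIRST \ {ε} = { ',' } — overlaps FOLLOW(L) on { ',' }: CONFLICT

So the grammar has 3 FIRST/FOLLOW conflicts (marked CONFLICT above).

Answer: Yes. D → ',' L L with FOLLOW(D) on { ',' }; L → D D with FOLLOW(L) on { ',' }; L → ',' ',' with FOLLOW(L) on { ',' }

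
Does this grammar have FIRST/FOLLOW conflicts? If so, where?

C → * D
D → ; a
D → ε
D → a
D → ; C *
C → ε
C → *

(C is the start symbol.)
Nullable non-terminals: C, D.

C: nullable alternative(s) C → ε; FOLLOW(C) = { $, '*' }
  C → * D: FIRST \ {ε} = { '*' } — overlaps FOLLOW(C) on { '*' }: CONFLICT
  C → ε: FIRST \ {ε} = { } — this is the only nullable alternative, skip
  C → *: FIRST \ {ε} = { '*' } — overlaps FOLLOW(C) on { '*' }: CONFLICT

D: nullable alternative(s) D → ε; FOLLOW(D) = { $, '*' }
  D → ; a: FIRST \ {ε} = { ';' } — disjoint from FOLLOW(D)
  D → ε: FIRST \ {ε} = { } — this is the only nullable alternative, skip
  D → a: FIRST \ {ε} = { 'a' } — disjoint from FOLLOW(D)
  D → ; C *: FIRST \ {ε} = { ';' } — disjoint from FOLLOW(D)

So the grammar has 2 FIRST/FOLLOW conflicts (marked CONFLICT above).

Answer: Yes. C → '*' D with FOLLOW(C) on { '*' }; C → '*' with FOLLOW(C) on { '*' }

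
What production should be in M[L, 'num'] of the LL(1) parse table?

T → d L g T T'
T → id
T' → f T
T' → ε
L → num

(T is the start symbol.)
L → num

To find M[L, 'num'], we find productions for L where 'num' is in the predict set (PREDICT(N → α) = (FIRST(α) \ {ε}) ∪ (FOLLOW(N) if α ⇒* ε)).

L → num: PREDICT = { 'num' }
  'num' is in predict set, so this production goes in M[L, 'num']

M[L, 'num'] = L → num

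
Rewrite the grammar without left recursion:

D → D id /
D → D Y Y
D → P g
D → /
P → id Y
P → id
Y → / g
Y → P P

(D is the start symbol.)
D → P g D'
D → / D'
D' → id / D'
D' → Y Y D'
D' → ε
P → id Y
P → id
Y → / g
Y → P P

D is directly left-recursive. The standard transformation for
  A → A α₁ | ... | A α_m | β₁ | ... | β_n
is
  A  → β₁ A' | ... | β_n A'
  A' → α₁ A' | ... | α_m A' | ε

D → P g becomes D → P g D'
D → / becomes D → / D'
D → D id / becomes D' → id / D'
D → D Y Y becomes D' → Y Y D'
Add D' → ε

Productions for other non-terminals are unchanged:
  P → id Y
  P → id
  Y → / g
  Y → P P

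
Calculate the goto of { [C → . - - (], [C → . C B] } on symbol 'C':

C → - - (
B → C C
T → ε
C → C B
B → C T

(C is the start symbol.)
{ [B → . C C], [B → . C T], [C → . - - (], [C → . C B], [C → C . B] }

GOTO(I, 'C') = CLOSURE({ [A → αX.β] : [A → α.Xβ] ∈ I, X = 'C' })

Items with dot before 'C', with the dot advanced:
  [C → . C B] → [C → C . B]
Closure of the advanced items:
  [C → C . B] has the dot before B: add [B → . C C], [B → . C T]
  [B → . C C] has the dot before C: add [C → . - - (], [C → . C B]

GOTO = { [B → . C C], [B → . C T], [C → . - - (], [C → . C B], [C → C . B] }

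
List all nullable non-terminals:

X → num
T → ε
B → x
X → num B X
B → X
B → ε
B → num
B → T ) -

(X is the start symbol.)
A non-terminal is nullable if it can derive ε (the empty string): either it has an ε-production, or it has a production whose right-hand side consists entirely of nullable non-terminals.

ε-productions: T → ε, B → ε
So T, B are immediately nullable.
No further non-terminal can be added: every production for the remaining non-terminals contains a terminal or a non-nullable non-terminal.
Nullable = { 'B', 'T' }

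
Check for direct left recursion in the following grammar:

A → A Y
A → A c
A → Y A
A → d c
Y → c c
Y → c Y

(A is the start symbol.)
Direct left recursion occurs when N → N α for some non-terminal N (the right-hand side begins with the left-hand side itself).

A → A Y: LEFT RECURSIVE (starts with A)
A → A c: LEFT RECURSIVE (starts with A)
A → Y A: starts with Y
A → d c: starts with d
Y → c c: starts with c
Y → c Y: starts with c

The grammar has direct left recursion on: A.

Answer: Yes, A is left-recursive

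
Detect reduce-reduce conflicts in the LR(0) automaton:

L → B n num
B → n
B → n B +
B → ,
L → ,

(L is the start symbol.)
A reduce-reduce conflict occurs when an LR(0) state has two complete items [A → α .] and [B → β .] — both call for a reduction, and with no lookahead the parser cannot choose between them.

Augment with L' → L and build the canonical LR(0) collection (I0 = CLOSURE({[L' → . L]}), then GOTO on every symbol after a dot until no new states appear). It has 10 states:
  I0: { [B → . ,], [B → . n B +], [B → . n], [L → . ,], [L → . B n num], [L' → . L] }  — shift
  I1: { [B → , .], [L → , .] }  — 2 reduces
  I2: { [L → B . n num] }  — shift
  I3: { [L' → L .] }  — accept
  I4: { [B → . ,], [B → . n B +], [B → . n], [B → n . B +], [B → n .] }  — shift, reduce
  I5: { [B → , .] }  — reduce
  I6: { [B → n B . +] }  — shift
  I7: { [B → n B + .] }  — reduce
  I8: { [L → B n . num] }  — shift
  I9: { [L → B n num .] }  — reduce

I1 contains complete items [B → , .], [L → , .] — reduce-reduce conflict.

Answer: Yes — I1: [B → , .] vs [L → , .]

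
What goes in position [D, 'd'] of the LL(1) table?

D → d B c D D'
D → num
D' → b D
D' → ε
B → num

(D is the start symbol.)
To find M[D, 'd'], we find productions for D where 'd' is in the predict set (PREDICT(N → α) = (FIRST(α) \ {ε}) ∪ (FOLLOW(N) if α ⇒* ε)).

D → d B c D D': PREDICT = { 'd' }
  'd' is in predict set, so this production goes in M[D, 'd']
D → num: PREDICT = { 'num' }

M[D, 'd'] = D → d B c D D'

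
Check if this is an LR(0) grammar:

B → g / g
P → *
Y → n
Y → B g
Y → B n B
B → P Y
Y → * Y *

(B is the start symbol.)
No. Shift-reduce conflict between [P → * .] and [B → . g / g]

Augment with B' → B and build the canonical LR(0) collection (I0 = CLOSURE({[B' → . B]}), then GOTO on every symbol after a dot until no new states appear). It has 16 states:
  I0: { [B → . P Y], [B → . g / g], [B' → . B], [P → . *] }  — shift
  I1: { [P → * .] }  — reduce
  I2: { [B' → B .] }  — accept
  I3: { [B → . P Y], [B → . g / g], [B → P . Y], [P → . *], [Y → . * Y *], [Y → . B g], [Y → . B n B], [Y → . n] }  — shift
  I4: { [B → g . / g] }  — shift
  I5: { [B → g / . g] }  — shift
  I6: { [B → g / g .] }  — reduce
  I7: { [B → . P Y], [B → . g / g], [P → * .], [P → . *], [Y → * . Y *], [Y → . * Y *], [Y → . B g], [Y → . B n B], [Y → . n] }  — shift, reduce
  I8: { [Y → B . g], [Y → B . n B] }  — shift
  I9: { [B → P Y .] }  — reduce
  I10: { [Y → n .] }  — reduce
  I11: { [Y → B g .] }  — reduce
  I12: { [B → . P Y], [B → . g / g], [P → . *], [Y → B n . B] }  — shift
  I13: { [Y → B n B .] }  — reduce
  I14: { [Y → * Y . *] }  — shift
  I15: { [Y → * Y * .] }  — reduce

Conflict in state I7:
  Shift-reduce conflict between [P → * .] and [B → . g / g]
So the grammar is NOT LR(0).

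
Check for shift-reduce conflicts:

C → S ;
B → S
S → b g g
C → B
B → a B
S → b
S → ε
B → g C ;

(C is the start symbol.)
Yes — I0: [S → .] vs [B → . a B]; I3: [B → S .] vs [C → S . ;]; I4: [S → .] vs [B → . a B]; I5: [S → b .] vs [S → b . g g]; I6: [S → .] vs [B → . a B]

Augment with C' → C and build the canonical LR(0) collection (I0 = CLOSURE({[C' → . C]}), then GOTO on every symbol after a dot until no new states appear). It has 14 states:
  I0: { [B → . S], [B → . a B], [B → . g C ;], [C → . B], [C → . S ;], [C' → . C], [S → . b g g], [S → . b], [S → .] }  — shift, reduce
  I1: { [C → B .] }  — reduce
  I2: { [C' → C .] }  — accept
  I3: { [B → S .], [C → S . ;] }  — shift, reduce
  I4: { [B → . S], [B → . a B], [B → . g C ;], [B → a . B], [S → . b g g], [S → . b], [S → .] }  — shift, reduce
  I5: { [S → b . g g], [S → b .] }  — shift, reduce
  I6: { [B → . S], [B → . a B], [B → . g C ;], [B → g . C ;], [C → . B], [C → . S ;], [S → . b g g], [S → . b], [S → .] }  — shift, reduce
  I7: { [B → g C . ;] }  — shift
  I8: { [B → g C ; .] }  — reduce
  I9: { [S → b g . g] }  — shift
  I10: { [S → b g g .] }  — reduce
  I11: { [B → a B .] }  — reduce
  I12: { [B → S .] }  — reduce
  I13: { [C → S ; .] }  — reduce

I0 contains reduce item [S → .] and shift items [B → . a B], [B → . g C ;], [S → . b], [S → . b g g] — shift-reduce conflict.
I3 contains reduce item [B → S .] and shift item [C → S . ;] — shift-reduce conflict.
I4 contains reduce item [S → .] and shift items [B → . a B], [B → . g C ;], [S → . b], [S → . b g g] — shift-reduce conflict.
I5 contains reduce item [S → b .] and shift item [S → b . g g] — shift-reduce conflict.
I6 contains reduce item [S → .] and shift items [B → . a B], [B → . g C ;], [S → . b], [S → . b g g] — shift-reduce conflict.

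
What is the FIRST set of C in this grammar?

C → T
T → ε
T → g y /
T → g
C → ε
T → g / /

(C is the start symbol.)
{ 'g', ε }

To compute FIRST(C), examine every production with C on the left-hand side, reading each right-hand side left to right until a non-nullable symbol is reached.

FIRST sets of the other non-terminals involved (by the same procedure, iterated to a fixed point):
  FIRST(T) = { 'g', ε }

From C → T:
  - T is a non-terminal: add FIRST(T) \ {ε} = { 'g' }
    T is nullable and nothing follows, so the whole right-hand side can vanish: ε ∈ FIRST(C)
From C → ε:
  - ε-production, so ε ∈ FIRST(C)

Collecting: FIRST(C) = { 'g', ε }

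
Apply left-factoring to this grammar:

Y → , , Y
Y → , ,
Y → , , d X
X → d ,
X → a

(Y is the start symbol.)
Y → , , Y'
Y' → Y
Y' → ε
Y' → d X
X → d ,
X → a

Left-factoring transforms A → αβ₁ | αβ₂ into A → αA' and A' → β₁ | β₂
(α is the longest common prefix among the alternatives). Repeat until
no nonterminal has two alternatives with a common prefix.

Round 1: Y has alternatives sharing prefix ', ,'. Introduce Y': Y → , , Y'
  Add: Y' → Y
  Add: Y' → ε
  Add: Y' → d X

No remaining common prefixes — done.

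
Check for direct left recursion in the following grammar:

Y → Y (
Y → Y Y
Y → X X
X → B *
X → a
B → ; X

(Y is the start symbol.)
Yes, Y is left-recursive

Direct left recursion occurs when N → N α for some non-terminal N (the right-hand side begins with the left-hand side itself).

Y → Y (: LEFT RECURSIVE (starts with Y)
Y → Y Y: LEFT RECURSIVE (starts with Y)
Y → X X: starts with X
X → B *: starts with B
X → a: starts with a
B → ; X: starts with ';'

The grammar has direct left recursion on: Y.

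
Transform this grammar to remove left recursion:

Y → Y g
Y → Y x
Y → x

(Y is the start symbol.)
Y → x Y'
Y' → g Y'
Y' → x Y'
Y' → ε

Y is directly left-recursive. The standard transformation for
  A → A α₁ | ... | A α_m | β₁ | ... | β_n
is
  A  → β₁ A' | ... | β_n A'
  A' → α₁ A' | ... | α_m A' | ε

Y → x becomes Y → x Y'
Y → Y g becomes Y' → g Y'
Y → Y x becomes Y' → x Y'
Add Y' → ε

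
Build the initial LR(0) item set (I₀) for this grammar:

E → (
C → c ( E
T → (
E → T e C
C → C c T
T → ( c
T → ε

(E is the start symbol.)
First, augment the grammar with E' → E
I₀ = CLOSURE({ [E' → . E] }):
  [E' → . E] has the dot before E: add [E → . (], [E → . T e C]
  [E → . T e C] has the dot before T: add [T → . (], [T → . ( c], [T → .]
No further items can be added.

I₀ = { [E → . (], [E → . T e C], [E' → . E], [T → . ( c], [T → . (], [T → .] }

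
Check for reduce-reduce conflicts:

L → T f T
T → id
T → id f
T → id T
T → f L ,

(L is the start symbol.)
No reduce-reduce conflicts

Augment with L' → L and build the canonical LR(0) collection (I0 = CLOSURE({[L' → . L]}), then GOTO on every symbol after a dot until no new states appear). It has 11 states:
  I0: { [L → . T f T], [L' → . L], [T → . f L ,], [T → . id T], [T → . id f], [T → . id] }  — shift
  I1: { [L' → L .] }  — accept
  I2: { [L → T . f T] }  — shift
  I3: { [L → . T f T], [T → . f L ,], [T → . id T], [T → . id f], [T → . id], [T → f . L ,] }  — shift
  I4: { [T → . f L ,], [T → . id T], [T → . id f], [T → . id], [T → id . T], [T → id . f], [T → id .] }  — shift, reduce
  I5: { [T → id T .] }  — reduce
  I6: { [L → . T f T], [T → . f L ,], [T → . id T], [T → . id f], [T → . id], [T → f . L ,], [T → id f .] }  — shift, reduce
  I7: { [T → f L . ,] }  — shift
  I8: { [T → f L , .] }  — reduce
  I9: { [L → T f . T], [T → . f L ,], [T → . id T], [T → . id f], [T → . id] }  — shift
  I10: { [L → T f T .] }  — reduce

No state contains more than one complete item.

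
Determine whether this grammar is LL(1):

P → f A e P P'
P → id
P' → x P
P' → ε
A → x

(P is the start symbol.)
A grammar is LL(1) if for each non-terminal N with multiple productions, the predict sets of those productions are pairwise disjoint, where PREDICT(N → α) = (FIRST(α) \ {ε}) ∪ (FOLLOW(N) if α ⇒* ε).

Relevant sets:
  FOLLOW(P') = { $, 'x' }

For P:
  PREDICT(P → f A e P P') = { 'f' }
  PREDICT(P → id) = { 'id' }
For P':
  PREDICT(P' → x P) = { 'x' }
  PREDICT(P' → ε) = { $, 'x' }
A has a single production, so nothing to check there.

Conflict found: Predict set conflict for P': { 'x' }
The grammar is NOT LL(1).

Answer: No. Predict set conflict for P': { 'x' }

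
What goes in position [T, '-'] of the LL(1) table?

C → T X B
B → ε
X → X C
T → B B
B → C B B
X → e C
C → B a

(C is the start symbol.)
Empty (error entry)

To find M[T, '-'], we find productions for T where '-' is in the predict set (PREDICT(N → α) = (FIRST(α) \ {ε}) ∪ (FOLLOW(N) if α ⇒* ε)).

Relevant sets:
  FIRST(B) = { 'a', 'e', ε }
  FOLLOW(T) = { 'e' }

T → B B: PREDICT = { 'a', 'e' }

M[T, '-'] is empty (no production applies)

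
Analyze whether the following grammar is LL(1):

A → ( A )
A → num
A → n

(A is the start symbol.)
Yes, the grammar is LL(1).

For A:
  PREDICT(A → '(' A ')') = { '(' }
  PREDICT(A → num) = { 'num' }
  PREDICT(A → n) = { 'n' }

All predict sets are disjoint. The grammar IS LL(1).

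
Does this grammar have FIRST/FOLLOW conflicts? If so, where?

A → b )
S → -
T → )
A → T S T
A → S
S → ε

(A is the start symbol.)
No FIRST/FOLLOW conflicts.

Nullable non-terminals: A, S.
FIRST sets used below: FIRST(T) = { ')' }, FIRST(S) = { '-', ε }

A: nullable alternative(s) A → S; FOLLOW(A) = { $ }
  A → b ): FIRST \ {ε} = { 'b' } — disjoint from FOLLOW(A)
  A → T S T: FIRST \ {ε} = { ')' } — disjoint from FOLLOW(A)
  A → S: FIRST \ {ε} = { '-' } — this is the only nullable alternative, skip

S: nullable alternative(s) S → ε; FOLLOW(S) = { $, ')' }
  S → -: FIRST \ {ε} = { '-' } — disjoint from FOLLOW(S)
  S → ε: FIRST \ {ε} = { } — this is the only nullable alternative, skip

T has no nullable alternative, so no FIRST/FOLLOW check is needed there.

No FIRST/FOLLOW conflicts found.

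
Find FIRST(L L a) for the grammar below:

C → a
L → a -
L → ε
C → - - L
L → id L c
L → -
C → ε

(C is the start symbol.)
FIRST sets of the non-terminals involved (from the grammar, by fixed-point iteration):
  FIRST(L) = { '-', 'a', 'id', ε }

To compute FIRST(L L a), process the symbols left to right:
Symbol L is a non-terminal. Add FIRST(L) \ {ε} = { '-', 'a', 'id' }
L is nullable (ε ∈ FIRST(L)), continue to the next symbol.
Symbol L is a non-terminal. Add FIRST(L) \ {ε} = { '-', 'a', 'id' }
L is nullable (ε ∈ FIRST(L)), continue to the next symbol.
Symbol a is a terminal. Add 'a' and stop.
FIRST(L L a) = { '-', 'a', 'id' }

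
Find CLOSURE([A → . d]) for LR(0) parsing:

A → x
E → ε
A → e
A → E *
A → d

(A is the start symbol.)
Start with: [A → . d]
The dot precedes the terminal d, so nothing is added.

CLOSURE = { [A → . d] }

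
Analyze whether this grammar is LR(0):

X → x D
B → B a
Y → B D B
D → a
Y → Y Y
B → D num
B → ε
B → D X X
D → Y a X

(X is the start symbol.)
Augment with X' → X and build the canonical LR(0) collection (I0 = CLOSURE({[X' → . X]}), then GOTO on every symbol after a dot until no new states appear). It has 17 states:
  I0: { [X → . x D], [X' → . X] }  — shift
  I1: { [X' → X .] }  — accept
  I2: { [B → . B a], [B → . D X X], [B → . D num], [B → .], [D → . Y a X], [D → . a], [X → x . D], [Y → . B D B], [Y → . Y Y] }  — shift, reduce
  I3: { [B → . B a], [B → . D X X], [B → . D num], [B → .], [B → B . a], [D → . Y a X], [D → . a], [Y → . B D B], [Y → . Y Y], [Y → B . D B] }  — shift, reduce
  I4: { [B → D . X X], [B → D . num], [X → . x D], [X → x D .] }  — shift, reduce
  I5: { [B → . B a], [B → . D X X], [B → . D num], [B → .], [D → . Y a X], [D → . a], [D → Y . a X], [Y → . B D B], [Y → . Y Y], [Y → Y . Y] }  — shift, reduce
  I6: { [D → a .] }  — reduce
  I7: { [B → D . X X], [B → D . num], [X → . x D] }  — shift
  I8: { [B → . B a], [B → . D X X], [B → . D num], [B → .], [D → . Y a X], [D → . a], [D → Y . a X], [Y → . B D B], [Y → . Y Y], [Y → Y . Y], [Y → Y Y .] }  — shift, 2 reduces
  I9: { [D → Y a . X], [D → a .], [X → . x D] }  — shift, reduce
  I10: { [D → Y a X .] }  — reduce
  I11: { [B → D X . X], [X → . x D] }  — shift
  I12: { [B → D num .] }  — reduce
  I13: { [B → D X X .] }  — reduce
  I14: { [B → . B a], [B → . D X X], [B → . D num], [B → .], [B → D . X X], [B → D . num], [D → . Y a X], [D → . a], [X → . x D], [Y → . B D B], [Y → . Y Y], [Y → B D . B] }  — shift, reduce
  I15: { [B → B a .], [D → a .] }  — 2 reduces
  I16: { [B → . B a], [B → . D X X], [B → . D num], [B → .], [B → B . a], [D → . Y a X], [D → . a], [Y → . B D B], [Y → . Y Y], [Y → B . D B], [Y → B D B .] }  — shift, 2 reduces

Conflict in state I2:
  Shift-reduce conflict between [B → .] and [D → . a]
So the grammar is NOT LR(0).

Answer: No. Shift-reduce conflict between [B → .] and [D → . a]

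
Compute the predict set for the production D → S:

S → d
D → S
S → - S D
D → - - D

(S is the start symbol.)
PREDICT(D → S) = (FIRST(RHS) \ {ε}) ∪ (FOLLOW(D) if ε ∈ FIRST(RHS), i.e. RHS ⇒* ε)
FIRST(S) = { '-', 'd' }
FIRST(S) = { '-', 'd' }
ε ∉ FIRST(S), so FOLLOW(D) is not added.
PREDICT(D → S) = { '-', 'd' }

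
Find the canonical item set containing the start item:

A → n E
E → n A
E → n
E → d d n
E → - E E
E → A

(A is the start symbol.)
First, augment the grammar with A' → A
I₀ = CLOSURE({ [A' → . A] }):
  [A' → . A] has the dot before A: add [A → . n E]
No further items can be added.

I₀ = { [A → . n E], [A' → . A] }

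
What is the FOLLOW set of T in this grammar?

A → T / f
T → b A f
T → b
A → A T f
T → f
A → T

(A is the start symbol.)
In A → T / f: T is followed by '/' f, add FIRST('/' f) \ {ε} = { '/' }
In A → A T f: T is followed by f, add FIRST(f) \ {ε} = { 'f' }
In A → T: T is at the end, add FOLLOW(A)

The FOLLOW sets referred to above (computed the same way, to a fixed point):
  FOLLOW(A) = { $, 'b', 'f' }

Taking the union: FOLLOW(T) = { $, '/', 'b', 'f' }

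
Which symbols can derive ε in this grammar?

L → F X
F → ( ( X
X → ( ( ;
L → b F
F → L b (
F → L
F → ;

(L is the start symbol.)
There are no ε-productions, so no non-terminal can derive ε.
No non-terminals are nullable.

Answer: None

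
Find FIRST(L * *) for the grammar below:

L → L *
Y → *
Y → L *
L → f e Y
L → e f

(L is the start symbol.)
FIRST sets of the non-terminals involved (from the grammar, by fixed-point iteration):
  FIRST(L) = { 'e', 'f' }

To compute FIRST(L * *), process the symbols left to right:
Symbol L is a non-terminal. Add FIRST(L) \ {ε} = { 'e', 'f' }
L is not nullable (ε ∉ FIRST(L)), so stop here.
FIRST(L * *) = { 'e', 'f' }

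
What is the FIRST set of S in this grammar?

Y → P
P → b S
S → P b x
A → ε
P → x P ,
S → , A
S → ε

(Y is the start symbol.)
{ ',', 'b', 'x', ε }

FIRST sets of the other non-terminals involved (by the same procedure, iterated to a fixed point):
  FIRST(P) = { 'b', 'x' }

From S → P b x:
  - P is a non-terminal: add FIRST(P) \ {ε} = { 'b', 'x' }
    P is not nullable, so stop
From S → , A:
  - ',' is a terminal: add ',' and stop
From S → ε:
  - ε-production, so ε ∈ FIRST(S)

Collecting: FIRST(S) = { ',', 'b', 'x', ε }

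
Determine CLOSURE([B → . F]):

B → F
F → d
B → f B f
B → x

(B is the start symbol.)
{ [B → . F], [F → . d] }

To compute CLOSURE, for each item [A → α.Bβ] where B is a non-terminal, add [B → .γ] for all productions B → γ; repeat for the newly added items until nothing changes.

Start with: [B → . F]
  [B → . F] has the dot before F: add [F → . d]
No further items can be added.

CLOSURE = { [B → . F], [F → . d] }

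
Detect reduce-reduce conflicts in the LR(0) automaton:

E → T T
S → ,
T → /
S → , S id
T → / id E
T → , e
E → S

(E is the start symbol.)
No reduce-reduce conflicts

A reduce-reduce conflict occurs when an LR(0) state has two complete items [A → α .] and [B → β .] — both call for a reduction, and with no lookahead the parser cannot choose between them.

Augment with E' → E and build the canonical LR(0) collection (I0 = CLOSURE({[E' → . E]}), then GOTO on every symbol after a dot until no new states appear). It has 14 states:
  I0: { [E → . S], [E → . T T], [E' → . E], [S → . , S id], [S → . ,], [T → . , e], [T → . / id E], [T → . /] }  — shift
  I1: { [S → , . S id], [S → , .], [S → . , S id], [S → . ,], [T → , . e] }  — shift, reduce
  I2: { [T → / . id E], [T → / .] }  — shift, reduce
  I3: { [E' → E .] }  — accept
  I4: { [E → S .] }  — reduce
  I5: { [E → T . T], [T → . , e], [T → . / id E], [T → . /] }  — shift
  I6: { [T → , . e] }  — shift
  I7: { [E → T T .] }  — reduce
  I8: { [T → , e .] }  — reduce
  I9: { [E → . S], [E → . T T], [S → . , S id], [S → . ,], [T → . , e], [T → . / id E], [T → . /], [T → / id . E] }  — shift
  I10: { [T → / id E .] }  — reduce
  I11: { [S → , . S id], [S → , .], [S → . , S id], [S → . ,] }  — shift, reduce
  I12: { [S → , S . id] }  — shift
  I13: { [S → , S id .] }  — reduce

No state contains more than one complete item.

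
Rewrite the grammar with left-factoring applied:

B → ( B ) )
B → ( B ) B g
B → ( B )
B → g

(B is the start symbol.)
B → ( B ) B'
B' → )
B' → B g
B' → ε
B → g

Left-factoring transforms A → αβ₁ | αβ₂ into A → αA' and A' → β₁ | β₂
(α is the longest common prefix among the alternatives). Repeat until
no nonterminal has two alternatives with a common prefix.

Round 1: B has alternatives sharing prefix '( B )'. Introduce B': B → ( B ) B'
  Add: B' → )
  Add: B' → B g
  Add: B' → ε

No remaining common prefixes — done.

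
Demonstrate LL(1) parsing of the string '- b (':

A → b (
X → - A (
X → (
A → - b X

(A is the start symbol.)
LL(1) parsing maintains a stack (initially the start symbol over $) and the input. At each step: if the stack top is a terminal, match it against the current input token; if it is a non-terminal N, replace it with the RHS of M[N, lookahead] (the unique production whose predict set contains the lookahead).

Stack is shown with the top on the left.

Stack    Input    Action
------------------------
A $      - b ( $  output A → - b X
- b X $  - b ( $  match '-'
b X $    b ( $    match 'b'
X $      ( $      output X → (
( $      ( $      match '('
$        $        accept

The string is accepted.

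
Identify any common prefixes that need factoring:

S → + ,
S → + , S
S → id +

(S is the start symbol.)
Yes, S has productions with common prefix '+ ,'

Left-factoring is needed when two productions for the same non-terminal
share a common prefix on the right-hand side.

Productions for S:
  S → + ,
  S → + , S
  S → id +

Found common prefix '+ ,' in productions for S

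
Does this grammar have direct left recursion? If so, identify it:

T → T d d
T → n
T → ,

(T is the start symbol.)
Yes, T is left-recursive

Direct left recursion occurs when N → N α for some non-terminal N (the right-hand side begins with the left-hand side itself).

T → T d d: LEFT RECURSIVE (starts with T)
T → n: starts with n
T → ,: starts with ','

The grammar has direct left recursion on: T.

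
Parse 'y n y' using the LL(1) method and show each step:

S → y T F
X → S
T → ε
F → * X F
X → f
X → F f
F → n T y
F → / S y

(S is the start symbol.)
LL(1) parsing maintains a stack (initially the start symbol over $) and the input. At each step: if the stack top is a terminal, match it against the current input token; if it is a non-terminal N, replace it with the RHS of M[N, lookahead] (the unique production whose predict set contains the lookahead).

Stack is shown with the top on the left.

Stack    Input    Action
------------------------
S $      y n y $  output S → y T F
y T F $  y n y $  match 'y'
T F $    n y $    output T → ε
F $      n y $    output F → n T y
n T y $  n y $    match 'n'
T y $    y $      output T → ε
y $      y $      match 'y'
$        $        accept

The string is accepted.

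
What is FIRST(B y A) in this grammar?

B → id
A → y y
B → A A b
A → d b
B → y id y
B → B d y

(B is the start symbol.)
FIRST sets of the non-terminals involved (from the grammar, by fixed-point iteration):
  FIRST(B) = { 'd', 'id', 'y' }

To compute FIRST(B y A), process the symbols left to right:
Symbol B is a non-terminal. Add FIRST(B) \ {ε} = { 'd', 'id', 'y' }
B is not nullable (ε ∉ FIRST(B)), so stop here.
FIRST(B y A) = { 'd', 'id', 'y' }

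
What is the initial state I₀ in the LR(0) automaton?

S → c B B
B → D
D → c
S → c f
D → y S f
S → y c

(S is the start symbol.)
{ [S → . c B B], [S → . c f], [S → . y c], [S' → . S] }

First, augment the grammar with S' → S
I₀ = CLOSURE({ [S' → . S] }):
  [S' → . S] has the dot before S: add [S → . c B B], [S → . c f], [S → . y c]
No further items can be added.

I₀ = { [S → . c B B], [S → . c f], [S → . y c], [S' → . S] }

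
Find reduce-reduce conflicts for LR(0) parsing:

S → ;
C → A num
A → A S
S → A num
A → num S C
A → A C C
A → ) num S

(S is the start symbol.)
Yes — I14: [C → A num .] vs [S → A num .]

A reduce-reduce conflict occurs when an LR(0) state has two complete items [A → α .] and [B → β .] — both call for a reduction, and with no lookahead the parser cannot choose between them.

Augment with S' → S and build the canonical LR(0) collection (I0 = CLOSURE({[S' → . S]}), then GOTO on every symbol after a dot until no new states appear). It has 18 states:
  I0: { [A → . ) num S], [A → . A C C], [A → . A S], [A → . num S C], [S → . ;], [S → . A num], [S' → . S] }  — shift
  I1: { [A → ) . num S] }  — shift
  I2: { [S → ; .] }  — reduce
  I3: { [A → . ) num S], [A → . A C C], [A → . A S], [A → . num S C], [A → A . C C], [A → A . S], [C → . A num], [S → . ;], [S → . A num], [S → A . num] }  — shift
  I4: { [S' → S .] }  — accept
  I5: { [A → . ) num S], [A → . A C C], [A → . A S], [A → . num S C], [A → num . S C], [S → . ;], [S → . A num] }  — shift
  I6: { [A → . ) num S], [A → . A C C], [A → . A S], [A → . num S C], [A → num S . C], [C → . A num] }  — shift
  I7: { [A → . ) num S], [A → . A C C], [A → . A S], [A → . num S C], [A → A . C C], [A → A . S], [C → . A num], [C → A . num], [S → . ;], [S → . A num] }  — shift
  I8: { [A → num S C .] }  — reduce
  I9: { [A → . ) num S], [A → . A C C], [A → . A S], [A → . num S C], [A → A . C C], [A → A . S], [C → . A num], [C → A . num], [S → . ;], [S → . A num], [S → A . num] }  — shift
  I10: { [A → . ) num S], [A → . A C C], [A → . A S], [A → . num S C], [A → A C . C], [C → . A num] }  — shift
  I11: { [A → A S .] }  — reduce
  I12: { [A → . ) num S], [A → . A C C], [A → . A S], [A → . num S C], [A → num . S C], [C → A num .], [S → . ;], [S → . A num] }  — shift, reduce
  I13: { [A → A C C .] }  — reduce
  I14: { [A → . ) num S], [A → . A C C], [A → . A S], [A → . num S C], [A → num . S C], [C → A num .], [S → . ;], [S → . A num], [S → A num .] }  — shift, 2 reduces
  I15: { [A → . ) num S], [A → . A C C], [A → . A S], [A → . num S C], [A → num . S C], [S → . ;], [S → . A num], [S → A num .] }  — shift, reduce
  I16: { [A → ) num . S], [A → . ) num S], [A → . A C C], [A → . A S], [A → . num S C], [S → . ;], [S → . A num] }  — shift
  I17: { [A → ) num S .] }  — reduce

I14 contains complete items [C → A num .], [S → A num .] — reduce-reduce conflict.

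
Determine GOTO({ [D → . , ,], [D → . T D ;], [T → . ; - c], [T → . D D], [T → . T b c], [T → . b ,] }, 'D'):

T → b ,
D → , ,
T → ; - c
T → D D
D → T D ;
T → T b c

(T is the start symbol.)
GOTO(I, 'D') = CLOSURE({ [A → αX.β] : [A → α.Xβ] ∈ I, X = 'D' })

Items with dot before 'D', with the dot advanced:
  [T → . D D] → [T → D . D]
Closure of the advanced items:
  [T → D . D] has the dot before D: add [D → . , ,], [D → . T D ;]
  [D → . T D ;] has the dot before T: add [T → . b ,], [T → . ; - c], [T → . D D], [T → . T b c]

GOTO = { [D → . , ,], [D → . T D ;], [T → . ; - c], [T → . D D], [T → . T b c], [T → . b ,], [T → D . D] }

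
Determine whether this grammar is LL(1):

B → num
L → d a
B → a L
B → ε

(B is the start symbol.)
Relevant sets:
  FOLLOW(B) = { $ }

For B:
  PREDICT(B → num) = { 'num' }
  PREDICT(B → a L) = { 'a' }
  PREDICT(B → ε) = { $ }
L has a single production, so nothing to check there.

All predict sets are disjoint. The grammar IS LL(1).

Answer: Yes, the grammar is LL(1).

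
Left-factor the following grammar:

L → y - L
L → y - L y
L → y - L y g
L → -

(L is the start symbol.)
Left-factoring transforms A → αβ₁ | αβ₂ into A → αA' and A' → β₁ | β₂
(α is the longest common prefix among the alternatives). Repeat until
no nonterminal has two alternatives with a common prefix.

Round 1: L has alternatives sharing prefix 'y - L'. Introduce L': L → y - L L'
  Add: L' → ε
  Add: L' → y
  Add: L' → y g

Round 2: L' has alternatives sharing prefix 'y'. Introduce L'': L' → y L''
  Add: L'' → ε
  Add: L'' → g

No remaining common prefixes — done.

Resulting grammar:
L → y - L L'
L' → ε
L' → y L''
L'' → ε
L'' → g
L → -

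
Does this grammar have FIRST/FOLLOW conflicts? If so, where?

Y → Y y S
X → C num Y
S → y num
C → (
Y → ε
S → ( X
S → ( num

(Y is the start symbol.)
Yes. Y → Y y S with FOLLOW(Y) on { 'y' }

A FIRST/FOLLOW conflict occurs when a non-terminal N has a nullable alternative N → β (β ⇒* ε) and another alternative N → α with FIRST(α) ∩ FOLLOW(N) ≠ ∅: on such a lookahead the parser cannot decide between expanding α and letting N vanish via β.

Nullable non-terminals: Y.
FIRST sets used below: FIRST(Y) = { 'y', ε }

Y: nullable alternative(s) Y → ε; FOLLOW(Y) = { $, 'y' }
  Y → Y y S: FIRST \ {ε} = { 'y' } — overlaps FOLLOW(Y) on { 'y' }: CONFLICT
  Y → ε: FIRST \ {ε} = { } — this is the only nullable alternative, skip

C, S, X have no nullable alternative, so no FIRST/FOLLOW check is needed there.

So the grammar has 1 FIRST/FOLLOW conflict (marked CONFLICT above).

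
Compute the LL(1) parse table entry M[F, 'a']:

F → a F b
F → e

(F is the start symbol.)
F → a F b

To find M[F, 'a'], we find productions for F where 'a' is in the predict set (PREDICT(N → α) = (FIRST(α) \ {ε}) ∪ (FOLLOW(N) if α ⇒* ε)).

F → a F b: PREDICT = { 'a' }
  'a' is in predict set, so this production goes in M[F, 'a']
F → e: PREDICT = { 'e' }

M[F, 'a'] = F → a F b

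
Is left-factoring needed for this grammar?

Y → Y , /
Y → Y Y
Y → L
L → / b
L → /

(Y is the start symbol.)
Yes, Y has productions with common prefix 'Y'; L has productions with common prefix '/'

Left-factoring is needed when two productions for the same non-terminal
share a common prefix on the right-hand side.

Productions for Y:
  Y → Y , /
  Y → Y Y
  Y → L
Productions for L:
  L → / b
  L → /

Found common prefix 'Y' in productions for Y
Found common prefix '/' in productions for L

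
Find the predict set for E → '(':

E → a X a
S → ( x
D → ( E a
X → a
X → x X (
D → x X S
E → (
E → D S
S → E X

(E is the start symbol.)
PREDICT(E → '(') = (FIRST(RHS) \ {ε}) ∪ (FOLLOW(E) if ε ∈ FIRST(RHS), i.e. RHS ⇒* ε)
FIRST('(') = { '(' }
ε ∉ FIRST('('), so FOLLOW(E) is not added.
PREDICT(E → '(') = { '(' }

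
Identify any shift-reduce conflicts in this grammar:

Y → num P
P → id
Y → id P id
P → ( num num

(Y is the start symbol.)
A shift-reduce conflict occurs when an LR(0) state has both:
  - a complete (reduce) item [A → α .] (dot at the end), and
  - a shift item [B → β . c γ] (dot before a terminal).

Augment with Y' → Y and build the canonical LR(0) collection (I0 = CLOSURE({[Y' → . Y]}), then GOTO on every symbol after a dot until no new states appear). It has 11 states:
  I0: { [Y → . id P id], [Y → . num P], [Y' → . Y] }  — shift
  I1: { [Y' → Y .] }  — accept
  I2: { [P → . ( num num], [P → . id], [Y → id . P id] }  — shift
  I3: { [P → . ( num num], [P → . id], [Y → num . P] }  — shift
  I4: { [P → ( . num num] }  — shift
  I5: { [Y → num P .] }  — reduce
  I6: { [P → id .] }  — reduce
  I7: { [P → ( num . num] }  — shift
  I8: { [P → ( num num .] }  — reduce
  I9: { [Y → id P . id] }  — shift
  I10: { [Y → id P id .] }  — reduce

No state contains both a complete item and a shift item.

Answer: No shift-reduce conflicts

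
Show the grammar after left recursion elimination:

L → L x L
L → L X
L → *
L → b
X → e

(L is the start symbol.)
L → * L'
L → b L'
L' → x L L'
L' → X L'
L' → ε
X → e

L is directly left-recursive. The standard transformation for
  A → A α₁ | ... | A α_m | β₁ | ... | β_n
is
  A  → β₁ A' | ... | β_n A'
  A' → α₁ A' | ... | α_m A' | ε

L → * becomes L → * L'
L → b becomes L → b L'
L → L x L becomes L' → x L L'
L → L X becomes L' → X L'
Add L' → ε

Productions for other non-terminals are unchanged:
  X → e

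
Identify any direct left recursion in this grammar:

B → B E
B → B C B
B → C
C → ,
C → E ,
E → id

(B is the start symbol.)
Yes, B is left-recursive

Direct left recursion occurs when N → N α for some non-terminal N (the right-hand side begins with the left-hand side itself).

B → B E: LEFT RECURSIVE (starts with B)
B → B C B: LEFT RECURSIVE (starts with B)
B → C: starts with C
C → ,: starts with ','
C → E ,: starts with E
E → id: starts with id

The grammar has direct left recursion on: B.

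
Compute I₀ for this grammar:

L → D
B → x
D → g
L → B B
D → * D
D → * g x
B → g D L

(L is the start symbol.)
First, augment the grammar with L' → L
I₀ = CLOSURE({ [L' → . L] }):
  [L' → . L] has the dot before L: add [L → . D], [L → . B B]
  [L → . D] has the dot before D: add [D → . g], [D → . * D], [D → . * g x]
  [L → . B B] has the dot before B: add [B → . x], [B → . g D L]
No further items can be added.

I₀ = { [B → . g D L], [B → . x], [D → . * D], [D → . * g x], [D → . g], [L → . B B], [L → . D], [L' → . L] }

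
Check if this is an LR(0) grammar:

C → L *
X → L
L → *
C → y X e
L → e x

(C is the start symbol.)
Yes, the grammar is LR(0)

A grammar is LR(0) if no state in the canonical LR(0) collection has:
  - both a shift item (dot before a terminal) and a complete item (shift-reduce conflict), or
  - two or more complete items (reduce-reduce conflict; the accept item [C' → C .] counts as a complete item here).

Augment with C' → C and build the canonical LR(0) collection (I0 = CLOSURE({[C' → . C]}), then GOTO on every symbol after a dot until no new states appear). It has 11 states:
  I0: { [C → . L *], [C → . y X e], [C' → . C], [L → . *], [L → . e x] }  — shift
  I1: { [L → * .] }  — reduce
  I2: { [C' → C .] }  — accept
  I3: { [C → L . *] }  — shift
  I4: { [L → e . x] }  — shift
  I5: { [C → y . X e], [L → . *], [L → . e x], [X → . L] }  — shift
  I6: { [X → L .] }  — reduce
  I7: { [C → y X . e] }  — shift
  I8: { [C → y X e .] }  — reduce
  I9: { [L → e x .] }  — reduce
  I10: { [C → L * .] }  — reduce

Every state is either a pure shift/goto state or contains exactly one complete item and nothing to shift — no conflicts. The grammar is LR(0).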